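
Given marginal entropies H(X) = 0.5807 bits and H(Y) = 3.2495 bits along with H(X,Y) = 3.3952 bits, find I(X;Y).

I(X;Y) = H(X) + H(Y) - H(X,Y)
I(X;Y) = 0.5807 + 3.2495 - 3.3952 = 0.435 bits


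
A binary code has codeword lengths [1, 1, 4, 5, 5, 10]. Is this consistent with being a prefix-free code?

Kraft inequality: Σ 2^(-l_i) ≤ 1 for prefix-free code
Calculating: 2^(-1) + 2^(-1) + 2^(-4) + 2^(-5) + 2^(-5) + 2^(-10)
= 0.5 + 0.5 + 0.0625 + 0.03125 + 0.03125 + 0.0009765625
= 1.1260
Since 1.1260 > 1, prefix-free code does not exist


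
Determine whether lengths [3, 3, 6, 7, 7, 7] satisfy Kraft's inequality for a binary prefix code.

Kraft inequality: Σ 2^(-l_i) ≤ 1 for prefix-free code
Calculating: 2^(-3) + 2^(-3) + 2^(-6) + 2^(-7) + 2^(-7) + 2^(-7)
= 0.125 + 0.125 + 0.015625 + 0.0078125 + 0.0078125 + 0.0078125
= 0.2891
Since 0.2891 ≤ 1, prefix-free code exists


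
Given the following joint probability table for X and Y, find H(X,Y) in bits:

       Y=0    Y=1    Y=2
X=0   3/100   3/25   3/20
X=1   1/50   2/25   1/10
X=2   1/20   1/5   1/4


H(X,Y) = -Σ p(x,y) log₂ p(x,y)
  p(0,0)=3/100: -0.0300 × log₂(0.0300) = 0.1518
  p(0,1)=3/25: -0.1200 × log₂(0.1200) = 0.3671
  p(0,2)=3/20: -0.1500 × log₂(0.1500) = 0.4105
  p(1,0)=1/50: -0.0200 × log₂(0.0200) = 0.1129
  p(1,1)=2/25: -0.0800 × log₂(0.0800) = 0.2915
  p(1,2)=1/10: -0.1000 × log₂(0.1000) = 0.3322
  p(2,0)=1/20: -0.0500 × log₂(0.0500) = 0.2161
  p(2,1)=1/5: -0.2000 × log₂(0.2000) = 0.4644
  p(2,2)=1/4: -0.2500 × log₂(0.2500) = 0.5000
H(X,Y) = 2.8464 bits


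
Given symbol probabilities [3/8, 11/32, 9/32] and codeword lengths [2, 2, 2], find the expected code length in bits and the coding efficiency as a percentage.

Average length L = Σ p_i × l_i = 2.0000 bits
Entropy H = 1.5749 bits
Efficiency η = H/L × 100% = 78.75%


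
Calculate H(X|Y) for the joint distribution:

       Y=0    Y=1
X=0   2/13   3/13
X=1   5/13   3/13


H(X|Y) = Σ_y p(y) H(X|Y=y)
  p(Y=0) = 7/13, H(X|Y=0) = 0.8631
  p(Y=1) = 6/13, H(X|Y=1) = 1.0000
H(X|Y) = 0.5385×0.8631 + 0.4615×1.0000 = 0.9263 bits


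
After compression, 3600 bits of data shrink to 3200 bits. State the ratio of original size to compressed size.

Compression ratio = Original / Compressed
= 3600 / 3200 = 1.12:1


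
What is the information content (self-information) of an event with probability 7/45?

Information content I(x) = -log₂(p(x))
I = -log₂(7/45) = -log₂(0.1556)
I = 2.6845 bits


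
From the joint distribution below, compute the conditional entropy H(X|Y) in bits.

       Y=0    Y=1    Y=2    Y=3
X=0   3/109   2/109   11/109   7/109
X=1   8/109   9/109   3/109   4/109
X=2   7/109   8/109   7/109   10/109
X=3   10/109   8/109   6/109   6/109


H(X|Y) = Σ_y p(y) H(X|Y=y)
  p(Y=0) = 28/109, H(X|Y=0) = 1.8922
  p(Y=1) = 27/109, H(X|Y=1) = 1.8464
  p(Y=2) = 27/109, H(X|Y=2) = 1.8671
  p(Y=3) = 27/109, H(X|Y=3) = 1.9260
H(X|Y) = 0.2569×1.8922 + 0.2477×1.8464 + 0.2477×1.8671 + 0.2477×1.9260 = 1.8830 bits


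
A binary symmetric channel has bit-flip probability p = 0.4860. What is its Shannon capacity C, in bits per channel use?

For BSC with error probability p:
C = 1 - H(p) where H(p) is binary entropy
H(0.4860) = -0.4860 × log₂(0.4860) - 0.5140 × log₂(0.5140)
H(p) = 0.9994
C = 1 - 0.9994 = 0.0006 bits/use


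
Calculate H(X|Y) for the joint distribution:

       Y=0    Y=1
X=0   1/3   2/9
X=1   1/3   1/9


H(X|Y) = Σ_y p(y) H(X|Y=y)
  p(Y=0) = 2/3, H(X|Y=0) = 1.0000
  p(Y=1) = 1/3, H(X|Y=1) = 0.9183
H(X|Y) = 0.6667×1.0000 + 0.3333×0.9183 = 0.9728 bits


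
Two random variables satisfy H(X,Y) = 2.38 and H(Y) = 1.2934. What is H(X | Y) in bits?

Chain rule: H(X,Y) = H(X|Y) + H(Y)
H(X|Y) = H(X,Y) - H(Y) = 2.38 - 1.2934 = 1.0866 bits


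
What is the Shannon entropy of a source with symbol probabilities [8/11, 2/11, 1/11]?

H(X) = -Σ p(x) log₂ p(x)
  -8/11 × log₂(8/11) = 0.3341
  -2/11 × log₂(2/11) = 0.4472
  -1/11 × log₂(1/11) = 0.3145
H(X) = 1.0958 bits


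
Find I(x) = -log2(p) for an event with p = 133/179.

Information content I(x) = -log₂(p(x))
I = -log₂(133/179) = -log₂(0.7430)
I = 0.4285 bits


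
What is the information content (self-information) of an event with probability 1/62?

Information content I(x) = -log₂(p(x))
I = -log₂(1/62) = -log₂(0.0161)
I = 5.9542 bits


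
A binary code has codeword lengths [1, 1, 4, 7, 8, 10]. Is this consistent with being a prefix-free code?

Kraft inequality: Σ 2^(-l_i) ≤ 1 for prefix-free code
Calculating: 2^(-1) + 2^(-1) + 2^(-4) + 2^(-7) + 2^(-8) + 2^(-10)
= 0.5 + 0.5 + 0.0625 + 0.0078125 + 0.00390625 + 0.0009765625
= 1.0752
Since 1.0752 > 1, prefix-free code does not exist


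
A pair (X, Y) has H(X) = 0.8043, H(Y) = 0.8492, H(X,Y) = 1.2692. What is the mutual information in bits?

I(X;Y) = H(X) + H(Y) - H(X,Y)
I(X;Y) = 0.8043 + 0.8492 - 1.2692 = 0.3843 bits


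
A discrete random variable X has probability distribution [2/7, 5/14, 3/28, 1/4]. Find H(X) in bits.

H(X) = -Σ p(x) log₂ p(x)
  -2/7 × log₂(2/7) = 0.5164
  -5/14 × log₂(5/14) = 0.5305
  -3/28 × log₂(3/28) = 0.3453
  -1/4 × log₂(1/4) = 0.5000
H(X) = 1.8922 bits


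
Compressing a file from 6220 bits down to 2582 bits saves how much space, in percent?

Space savings = (1 - Compressed/Original) × 100%
= (1 - 2582/6220) × 100%
= 58.49%


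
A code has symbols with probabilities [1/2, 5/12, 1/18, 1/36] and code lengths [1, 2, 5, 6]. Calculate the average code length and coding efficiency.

Average length L = Σ p_i × l_i = 1.7778 bits
Entropy H = 1.4015 bits
Efficiency η = H/L × 100% = 78.84%


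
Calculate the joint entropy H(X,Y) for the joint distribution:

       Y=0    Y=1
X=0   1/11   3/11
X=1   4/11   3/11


H(X,Y) = -Σ p(x,y) log₂ p(x,y)
  p(0,0)=1/11: -0.0909 × log₂(0.0909) = 0.3145
  p(0,1)=3/11: -0.2727 × log₂(0.2727) = 0.5112
  p(1,0)=4/11: -0.3636 × log₂(0.3636) = 0.5307
  p(1,1)=3/11: -0.2727 × log₂(0.2727) = 0.5112
H(X,Y) = 1.8676 bits


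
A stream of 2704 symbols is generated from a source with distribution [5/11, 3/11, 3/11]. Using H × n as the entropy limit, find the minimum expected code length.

Entropy H = 1.5395 bits/symbol
Minimum bits = H × n = 1.5395 × 2704
= 4162.77 bits


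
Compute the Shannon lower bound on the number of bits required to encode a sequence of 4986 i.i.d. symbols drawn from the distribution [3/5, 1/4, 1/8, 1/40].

Entropy H = 1.4502 bits/symbol
Minimum bits = H × n = 1.4502 × 4986
= 7230.83 bits


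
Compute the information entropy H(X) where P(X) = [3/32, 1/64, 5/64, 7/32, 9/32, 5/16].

H(X) = -Σ p(x) log₂ p(x)
  -3/32 × log₂(3/32) = 0.3202
  -1/64 × log₂(1/64) = 0.0938
  -5/64 × log₂(5/64) = 0.2873
  -7/32 × log₂(7/32) = 0.4796
  -9/32 × log₂(9/32) = 0.5147
  -5/16 × log₂(5/16) = 0.5244
H(X) = 2.2200 bits


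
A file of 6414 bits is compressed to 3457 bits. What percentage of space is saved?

Space savings = (1 - Compressed/Original) × 100%
= (1 - 3457/6414) × 100%
= 46.10%


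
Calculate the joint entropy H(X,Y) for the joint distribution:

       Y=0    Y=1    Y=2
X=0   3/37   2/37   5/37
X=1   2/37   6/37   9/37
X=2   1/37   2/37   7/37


H(X,Y) = -Σ p(x,y) log₂ p(x,y)
  p(0,0)=3/37: -0.0811 × log₂(0.0811) = 0.2939
  p(0,1)=2/37: -0.0541 × log₂(0.0541) = 0.2275
  p(0,2)=5/37: -0.1351 × log₂(0.1351) = 0.3902
  p(1,0)=2/37: -0.0541 × log₂(0.0541) = 0.2275
  p(1,1)=6/37: -0.1622 × log₂(0.1622) = 0.4256
  p(1,2)=9/37: -0.2432 × log₂(0.2432) = 0.4961
  p(2,0)=1/37: -0.0270 × log₂(0.0270) = 0.1408
  p(2,1)=2/37: -0.0541 × log₂(0.0541) = 0.2275
  p(2,2)=7/37: -0.1892 × log₂(0.1892) = 0.4545
H(X,Y) = 2.8836 bits


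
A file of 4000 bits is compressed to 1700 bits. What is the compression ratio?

Compression ratio = Original / Compressed
= 4000 / 1700 = 2.35:1


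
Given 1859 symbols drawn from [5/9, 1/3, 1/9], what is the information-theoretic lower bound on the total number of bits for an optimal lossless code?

Entropy H = 1.3516 bits/symbol
Minimum bits = H × n = 1.3516 × 1859
= 2512.71 bits


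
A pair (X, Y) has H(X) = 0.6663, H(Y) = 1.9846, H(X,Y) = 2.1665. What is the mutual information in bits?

I(X;Y) = H(X) + H(Y) - H(X,Y)
I(X;Y) = 0.6663 + 1.9846 - 2.1665 = 0.4844 bits


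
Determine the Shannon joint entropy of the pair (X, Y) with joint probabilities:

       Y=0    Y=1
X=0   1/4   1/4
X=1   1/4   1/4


H(X,Y) = -Σ p(x,y) log₂ p(x,y)
  p(0,0)=1/4: -0.2500 × log₂(0.2500) = 0.5000
  p(0,1)=1/4: -0.2500 × log₂(0.2500) = 0.5000
  p(1,0)=1/4: -0.2500 × log₂(0.2500) = 0.5000
  p(1,1)=1/4: -0.2500 × log₂(0.2500) = 0.5000
H(X,Y) = 2.0000 bits


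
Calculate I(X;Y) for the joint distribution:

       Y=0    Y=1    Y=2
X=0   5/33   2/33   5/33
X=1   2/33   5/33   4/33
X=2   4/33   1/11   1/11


H(X) = 1.5810, H(Y) = 1.5810, H(X,Y) = 3.0947
I(X;Y) = H(X) + H(Y) - H(X,Y) = 0.0672 bits


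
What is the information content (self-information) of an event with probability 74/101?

Information content I(x) = -log₂(p(x))
I = -log₂(74/101) = -log₂(0.7327)
I = 0.4488 bits


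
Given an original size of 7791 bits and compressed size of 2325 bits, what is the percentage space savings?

Space savings = (1 - Compressed/Original) × 100%
= (1 - 2325/7791) × 100%
= 70.16%


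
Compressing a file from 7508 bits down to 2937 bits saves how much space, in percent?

Space savings = (1 - Compressed/Original) × 100%
= (1 - 2937/7508) × 100%
= 60.88%


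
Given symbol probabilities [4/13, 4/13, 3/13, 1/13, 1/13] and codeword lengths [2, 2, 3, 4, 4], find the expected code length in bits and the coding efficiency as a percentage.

Average length L = Σ p_i × l_i = 2.5385 bits
Entropy H = 2.1039 bits
Efficiency η = H/L × 100% = 82.88%


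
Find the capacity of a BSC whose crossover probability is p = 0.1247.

For BSC with error probability p:
C = 1 - H(p) where H(p) is binary entropy
H(0.1247) = -0.1247 × log₂(0.1247) - 0.8753 × log₂(0.8753)
H(p) = 0.5427
C = 1 - 0.5427 = 0.4573 bits/use


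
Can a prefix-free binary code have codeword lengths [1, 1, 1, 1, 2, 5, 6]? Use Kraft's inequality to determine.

Kraft inequality: Σ 2^(-l_i) ≤ 1 for prefix-free code
Calculating: 2^(-1) + 2^(-1) + 2^(-1) + 2^(-1) + 2^(-2) + 2^(-5) + 2^(-6)
= 0.5 + 0.5 + 0.5 + 0.5 + 0.25 + 0.03125 + 0.015625
= 2.2969
Since 2.2969 > 1, prefix-free code does not exist


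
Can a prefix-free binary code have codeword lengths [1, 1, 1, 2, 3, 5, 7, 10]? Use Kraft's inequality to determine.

Kraft inequality: Σ 2^(-l_i) ≤ 1 for prefix-free code
Calculating: 2^(-1) + 2^(-1) + 2^(-1) + 2^(-2) + 2^(-3) + 2^(-5) + 2^(-7) + 2^(-10)
= 0.5 + 0.5 + 0.5 + 0.25 + 0.125 + 0.03125 + 0.0078125 + 0.0009765625
= 1.9150
Since 1.9150 > 1, prefix-free code does not exist


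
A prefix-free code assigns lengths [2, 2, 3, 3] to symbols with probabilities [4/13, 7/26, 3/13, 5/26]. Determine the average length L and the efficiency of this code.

Average length L = Σ p_i × l_i = 2.4231 bits
Entropy H = 1.9785 bits
Efficiency η = H/L × 100% = 81.65%


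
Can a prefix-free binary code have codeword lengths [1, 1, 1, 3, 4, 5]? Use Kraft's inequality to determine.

Kraft inequality: Σ 2^(-l_i) ≤ 1 for prefix-free code
Calculating: 2^(-1) + 2^(-1) + 2^(-1) + 2^(-3) + 2^(-4) + 2^(-5)
= 0.5 + 0.5 + 0.5 + 0.125 + 0.0625 + 0.03125
= 1.7188
Since 1.7188 > 1, prefix-free code does not exist


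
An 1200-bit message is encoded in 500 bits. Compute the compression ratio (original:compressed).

Compression ratio = Original / Compressed
= 1200 / 500 = 2.40:1


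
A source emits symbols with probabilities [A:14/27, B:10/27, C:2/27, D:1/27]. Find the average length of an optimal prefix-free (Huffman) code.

Huffman tree construction:
Combine smallest probabilities repeatedly
Resulting codes:
  A: 1 (length 1)
  B: 01 (length 2)
  C: 001 (length 3)
  D: 000 (length 3)
Average length = Σ p(s) × length(s) = 1.5926 bits


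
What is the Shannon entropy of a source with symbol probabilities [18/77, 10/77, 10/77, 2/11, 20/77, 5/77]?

H(X) = -Σ p(x) log₂ p(x)
  -18/77 × log₂(18/77) = 0.4902
  -10/77 × log₂(10/77) = 0.3824
  -10/77 × log₂(10/77) = 0.3824
  -2/11 × log₂(2/11) = 0.4472
  -20/77 × log₂(20/77) = 0.5052
  -5/77 × log₂(5/77) = 0.2562
H(X) = 2.4636 bits


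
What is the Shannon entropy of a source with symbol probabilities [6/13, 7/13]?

H(X) = -Σ p(x) log₂ p(x)
  -6/13 × log₂(6/13) = 0.5148
  -7/13 × log₂(7/13) = 0.4809
H(X) = 0.9957 bits


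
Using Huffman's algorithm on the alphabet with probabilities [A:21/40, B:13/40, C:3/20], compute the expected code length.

Huffman tree construction:
Combine smallest probabilities repeatedly
Resulting codes:
  A: 1 (length 1)
  B: 01 (length 2)
  C: 00 (length 2)
Average length = Σ p(s) × length(s) = 1.4750 bits


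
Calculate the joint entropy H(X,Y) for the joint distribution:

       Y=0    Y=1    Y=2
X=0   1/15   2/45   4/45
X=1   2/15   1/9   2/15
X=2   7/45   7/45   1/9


H(X,Y) = -Σ p(x,y) log₂ p(x,y)
  p(0,0)=1/15: -0.0667 × log₂(0.0667) = 0.2605
  p(0,1)=2/45: -0.0444 × log₂(0.0444) = 0.1996
  p(0,2)=4/45: -0.0889 × log₂(0.0889) = 0.3104
  p(1,0)=2/15: -0.1333 × log₂(0.1333) = 0.3876
  p(1,1)=1/9: -0.1111 × log₂(0.1111) = 0.3522
  p(1,2)=2/15: -0.1333 × log₂(0.1333) = 0.3876
  p(2,0)=7/45: -0.1556 × log₂(0.1556) = 0.4176
  p(2,1)=7/45: -0.1556 × log₂(0.1556) = 0.4176
  p(2,2)=1/9: -0.1111 × log₂(0.1111) = 0.3522
H(X,Y) = 3.0853 bits


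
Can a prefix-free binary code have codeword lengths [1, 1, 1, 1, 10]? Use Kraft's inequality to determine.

Kraft inequality: Σ 2^(-l_i) ≤ 1 for prefix-free code
Calculating: 2^(-1) + 2^(-1) + 2^(-1) + 2^(-1) + 2^(-10)
= 0.5 + 0.5 + 0.5 + 0.5 + 0.0009765625
= 2.0010
Since 2.0010 > 1, prefix-free code does not exist


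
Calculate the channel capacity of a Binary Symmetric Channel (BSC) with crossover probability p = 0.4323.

For BSC with error probability p:
C = 1 - H(p) where H(p) is binary entropy
H(0.4323) = -0.4323 × log₂(0.4323) - 0.5677 × log₂(0.5677)
H(p) = 0.9867
C = 1 - 0.9867 = 0.0133 bits/use


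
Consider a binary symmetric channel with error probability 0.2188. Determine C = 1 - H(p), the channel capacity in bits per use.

For BSC with error probability p:
C = 1 - H(p) where H(p) is binary entropy
H(0.2188) = -0.2188 × log₂(0.2188) - 0.7812 × log₂(0.7812)
H(p) = 0.7580
C = 1 - 0.7580 = 0.2420 bits/use


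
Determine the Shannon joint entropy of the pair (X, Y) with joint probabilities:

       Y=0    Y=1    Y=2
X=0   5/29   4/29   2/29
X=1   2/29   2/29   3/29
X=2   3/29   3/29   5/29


H(X,Y) = -Σ p(x,y) log₂ p(x,y)
  p(0,0)=5/29: -0.1724 × log₂(0.1724) = 0.4373
  p(0,1)=4/29: -0.1379 × log₂(0.1379) = 0.3942
  p(0,2)=2/29: -0.0690 × log₂(0.0690) = 0.2661
  p(1,0)=2/29: -0.0690 × log₂(0.0690) = 0.2661
  p(1,1)=2/29: -0.0690 × log₂(0.0690) = 0.2661
  p(1,2)=3/29: -0.1034 × log₂(0.1034) = 0.3386
  p(2,0)=3/29: -0.1034 × log₂(0.1034) = 0.3386
  p(2,1)=3/29: -0.1034 × log₂(0.1034) = 0.3386
  p(2,2)=5/29: -0.1724 × log₂(0.1724) = 0.4373
H(X,Y) = 3.0827 bits


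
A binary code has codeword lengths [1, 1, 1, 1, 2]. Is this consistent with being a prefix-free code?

Kraft inequality: Σ 2^(-l_i) ≤ 1 for prefix-free code
Calculating: 2^(-1) + 2^(-1) + 2^(-1) + 2^(-1) + 2^(-2)
= 0.5 + 0.5 + 0.5 + 0.5 + 0.25
= 2.2500
Since 2.2500 > 1, prefix-free code does not exist


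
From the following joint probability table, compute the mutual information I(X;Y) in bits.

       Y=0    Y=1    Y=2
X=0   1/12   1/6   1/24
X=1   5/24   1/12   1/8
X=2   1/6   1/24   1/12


H(X) = 1.5632, H(Y) = 1.5343, H(X,Y) = 2.9864
I(X;Y) = H(X) + H(Y) - H(X,Y) = 0.1111 bits


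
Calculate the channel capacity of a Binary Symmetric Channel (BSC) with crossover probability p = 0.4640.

For BSC with error probability p:
C = 1 - H(p) where H(p) is binary entropy
H(0.4640) = -0.4640 × log₂(0.4640) - 0.5360 × log₂(0.5360)
H(p) = 0.9963
C = 1 - 0.9963 = 0.0037 bits/use


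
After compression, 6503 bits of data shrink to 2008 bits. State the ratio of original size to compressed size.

Compression ratio = Original / Compressed
= 6503 / 2008 = 3.24:1


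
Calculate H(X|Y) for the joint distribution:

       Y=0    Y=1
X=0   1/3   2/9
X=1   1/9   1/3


H(X|Y) = Σ_y p(y) H(X|Y=y)
  p(Y=0) = 4/9, H(X|Y=0) = 0.8113
  p(Y=1) = 5/9, H(X|Y=1) = 0.9710
H(X|Y) = 0.4444×0.8113 + 0.5556×0.9710 = 0.9000 bits


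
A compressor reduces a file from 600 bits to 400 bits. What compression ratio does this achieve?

Compression ratio = Original / Compressed
= 600 / 400 = 1.50:1


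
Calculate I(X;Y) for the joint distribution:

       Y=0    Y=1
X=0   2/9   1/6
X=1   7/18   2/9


H(X) = 0.9641, H(Y) = 0.9641, H(X,Y) = 1.9251
I(X;Y) = H(X) + H(Y) - H(X,Y) = 0.0030 bits


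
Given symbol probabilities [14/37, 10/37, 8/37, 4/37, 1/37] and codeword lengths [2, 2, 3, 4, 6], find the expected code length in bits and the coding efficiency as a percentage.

Average length L = Σ p_i × l_i = 2.5405 bits
Entropy H = 2.0061 bits
Efficiency η = H/L × 100% = 78.97%


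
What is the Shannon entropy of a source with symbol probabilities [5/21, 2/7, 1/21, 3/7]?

H(X) = -Σ p(x) log₂ p(x)
  -5/21 × log₂(5/21) = 0.4929
  -2/7 × log₂(2/7) = 0.5164
  -1/21 × log₂(1/21) = 0.2092
  -3/7 × log₂(3/7) = 0.5239
H(X) = 1.7424 bits


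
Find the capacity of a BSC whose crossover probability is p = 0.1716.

For BSC with error probability p:
C = 1 - H(p) where H(p) is binary entropy
H(0.1716) = -0.1716 × log₂(0.1716) - 0.8284 × log₂(0.8284)
H(p) = 0.6614
C = 1 - 0.6614 = 0.3386 bits/use


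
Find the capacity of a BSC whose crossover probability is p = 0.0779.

For BSC with error probability p:
C = 1 - H(p) where H(p) is binary entropy
H(0.0779) = -0.0779 × log₂(0.0779) - 0.9221 × log₂(0.9221)
H(p) = 0.3947
C = 1 - 0.3947 = 0.6053 bits/use


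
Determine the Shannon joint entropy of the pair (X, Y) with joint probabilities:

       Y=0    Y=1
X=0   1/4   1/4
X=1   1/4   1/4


H(X,Y) = -Σ p(x,y) log₂ p(x,y)
  p(0,0)=1/4: -0.2500 × log₂(0.2500) = 0.5000
  p(0,1)=1/4: -0.2500 × log₂(0.2500) = 0.5000
  p(1,0)=1/4: -0.2500 × log₂(0.2500) = 0.5000
  p(1,1)=1/4: -0.2500 × log₂(0.2500) = 0.5000
H(X,Y) = 2.0000 bits


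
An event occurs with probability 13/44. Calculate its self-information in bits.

Information content I(x) = -log₂(p(x))
I = -log₂(13/44) = -log₂(0.2955)
I = 1.7590 bits


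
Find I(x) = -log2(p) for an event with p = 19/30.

Information content I(x) = -log₂(p(x))
I = -log₂(19/30) = -log₂(0.6333)
I = 0.6590 bits


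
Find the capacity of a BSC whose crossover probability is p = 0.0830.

For BSC with error probability p:
C = 1 - H(p) where H(p) is binary entropy
H(0.0830) = -0.0830 × log₂(0.0830) - 0.9170 × log₂(0.9170)
H(p) = 0.4127
C = 1 - 0.4127 = 0.5873 bits/use


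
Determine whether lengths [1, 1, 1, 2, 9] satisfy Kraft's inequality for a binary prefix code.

Kraft inequality: Σ 2^(-l_i) ≤ 1 for prefix-free code
Calculating: 2^(-1) + 2^(-1) + 2^(-1) + 2^(-2) + 2^(-9)
= 0.5 + 0.5 + 0.5 + 0.25 + 0.001953125
= 1.7520
Since 1.7520 > 1, prefix-free code does not exist


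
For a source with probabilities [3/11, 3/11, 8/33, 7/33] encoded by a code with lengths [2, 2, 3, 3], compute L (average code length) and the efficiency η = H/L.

Average length L = Σ p_i × l_i = 2.4545 bits
Entropy H = 1.9926 bits
Efficiency η = H/L × 100% = 81.18%


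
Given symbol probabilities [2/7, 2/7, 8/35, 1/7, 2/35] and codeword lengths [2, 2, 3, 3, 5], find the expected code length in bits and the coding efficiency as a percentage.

Average length L = Σ p_i × l_i = 2.5429 bits
Entropy H = 2.1565 bits
Efficiency η = H/L × 100% = 84.81%


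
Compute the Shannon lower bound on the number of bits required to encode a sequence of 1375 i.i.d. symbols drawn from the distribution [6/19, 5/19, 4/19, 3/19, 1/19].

Entropy H = 2.1493 bits/symbol
Minimum bits = H × n = 2.1493 × 1375
= 2955.26 bits


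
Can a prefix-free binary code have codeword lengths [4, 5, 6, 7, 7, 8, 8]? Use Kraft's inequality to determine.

Kraft inequality: Σ 2^(-l_i) ≤ 1 for prefix-free code
Calculating: 2^(-4) + 2^(-5) + 2^(-6) + 2^(-7) + 2^(-7) + 2^(-8) + 2^(-8)
= 0.0625 + 0.03125 + 0.015625 + 0.0078125 + 0.0078125 + 0.00390625 + 0.00390625
= 0.1328
Since 0.1328 ≤ 1, prefix-free code exists


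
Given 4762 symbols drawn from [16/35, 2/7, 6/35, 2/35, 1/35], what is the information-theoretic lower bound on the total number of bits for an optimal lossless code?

Entropy H = 1.8513 bits/symbol
Minimum bits = H × n = 1.8513 × 4762
= 8815.94 bits


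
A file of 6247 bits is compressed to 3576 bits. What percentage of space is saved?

Space savings = (1 - Compressed/Original) × 100%
= (1 - 3576/6247) × 100%
= 42.76%


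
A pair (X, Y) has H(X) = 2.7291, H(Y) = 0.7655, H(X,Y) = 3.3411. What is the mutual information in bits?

I(X;Y) = H(X) + H(Y) - H(X,Y)
I(X;Y) = 2.7291 + 0.7655 - 3.3411 = 0.1535 bits


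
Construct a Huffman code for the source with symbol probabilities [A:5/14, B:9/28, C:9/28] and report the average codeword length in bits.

Huffman tree construction:
Combine smallest probabilities repeatedly
Resulting codes:
  A: 0 (length 1)
  B: 10 (length 2)
  C: 11 (length 2)
Average length = Σ p(s) × length(s) = 1.6429 bits


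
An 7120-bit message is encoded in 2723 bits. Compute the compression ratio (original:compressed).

Compression ratio = Original / Compressed
= 7120 / 2723 = 2.61:1


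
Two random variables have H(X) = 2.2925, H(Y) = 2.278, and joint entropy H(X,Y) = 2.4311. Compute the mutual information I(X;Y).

I(X;Y) = H(X) + H(Y) - H(X,Y)
I(X;Y) = 2.2925 + 2.278 - 2.4311 = 2.1394 bits


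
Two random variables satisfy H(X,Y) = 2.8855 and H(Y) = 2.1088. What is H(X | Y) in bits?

Chain rule: H(X,Y) = H(X|Y) + H(Y)
H(X|Y) = H(X,Y) - H(Y) = 2.8855 - 2.1088 = 0.7767 bits


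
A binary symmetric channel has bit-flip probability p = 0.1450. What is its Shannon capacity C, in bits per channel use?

For BSC with error probability p:
C = 1 - H(p) where H(p) is binary entropy
H(0.1450) = -0.1450 × log₂(0.1450) - 0.8550 × log₂(0.8550)
H(p) = 0.5972
C = 1 - 0.5972 = 0.4028 bits/use


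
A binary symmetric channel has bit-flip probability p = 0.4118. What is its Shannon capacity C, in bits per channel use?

For BSC with error probability p:
C = 1 - H(p) where H(p) is binary entropy
H(0.4118) = -0.4118 × log₂(0.4118) - 0.5882 × log₂(0.5882)
H(p) = 0.9774
C = 1 - 0.9774 = 0.0226 bits/use


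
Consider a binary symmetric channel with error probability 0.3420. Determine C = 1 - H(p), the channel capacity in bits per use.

For BSC with error probability p:
C = 1 - H(p) where H(p) is binary entropy
H(0.3420) = -0.3420 × log₂(0.3420) - 0.6580 × log₂(0.6580)
H(p) = 0.9267
C = 1 - 0.9267 = 0.0733 bits/use


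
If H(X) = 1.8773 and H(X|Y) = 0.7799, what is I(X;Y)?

I(X;Y) = H(X) - H(X|Y)
I(X;Y) = 1.8773 - 0.7799 = 1.0974 bits


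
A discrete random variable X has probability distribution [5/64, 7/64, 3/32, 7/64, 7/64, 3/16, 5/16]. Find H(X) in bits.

H(X) = -Σ p(x) log₂ p(x)
  -5/64 × log₂(5/64) = 0.2873
  -7/64 × log₂(7/64) = 0.3492
  -3/32 × log₂(3/32) = 0.3202
  -7/64 × log₂(7/64) = 0.3492
  -7/64 × log₂(7/64) = 0.3492
  -3/16 × log₂(3/16) = 0.4528
  -5/16 × log₂(5/16) = 0.5244
H(X) = 2.6323 bits


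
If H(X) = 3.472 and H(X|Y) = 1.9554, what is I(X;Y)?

I(X;Y) = H(X) - H(X|Y)
I(X;Y) = 3.472 - 1.9554 = 1.5166 bits


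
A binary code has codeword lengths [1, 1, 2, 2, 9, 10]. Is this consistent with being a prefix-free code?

Kraft inequality: Σ 2^(-l_i) ≤ 1 for prefix-free code
Calculating: 2^(-1) + 2^(-1) + 2^(-2) + 2^(-2) + 2^(-9) + 2^(-10)
= 0.5 + 0.5 + 0.25 + 0.25 + 0.001953125 + 0.0009765625
= 1.5029
Since 1.5029 > 1, prefix-free code does not exist


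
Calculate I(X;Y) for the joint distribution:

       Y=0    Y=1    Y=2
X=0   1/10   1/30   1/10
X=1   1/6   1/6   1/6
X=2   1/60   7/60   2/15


H(X) = 1.4984, H(Y) = 1.5696, H(X,Y) = 2.9681
I(X;Y) = H(X) + H(Y) - H(X,Y) = 0.0999 bits


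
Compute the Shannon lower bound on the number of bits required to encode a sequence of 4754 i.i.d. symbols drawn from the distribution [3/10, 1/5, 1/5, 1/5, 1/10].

Entropy H = 2.2464 bits/symbol
Minimum bits = H × n = 2.2464 × 4754
= 10679.57 bits


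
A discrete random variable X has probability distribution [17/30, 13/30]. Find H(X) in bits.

H(X) = -Σ p(x) log₂ p(x)
  -17/30 × log₂(17/30) = 0.4643
  -13/30 × log₂(13/30) = 0.5228
H(X) = 0.9871 bits


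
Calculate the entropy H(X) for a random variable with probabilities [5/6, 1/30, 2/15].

H(X) = -Σ p(x) log₂ p(x)
  -5/6 × log₂(5/6) = 0.2192
  -1/30 × log₂(1/30) = 0.1636
  -2/15 × log₂(2/15) = 0.3876
H(X) = 0.7703 bits


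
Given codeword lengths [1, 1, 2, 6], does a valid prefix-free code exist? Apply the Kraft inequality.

Kraft inequality: Σ 2^(-l_i) ≤ 1 for prefix-free code
Calculating: 2^(-1) + 2^(-1) + 2^(-2) + 2^(-6)
= 0.5 + 0.5 + 0.25 + 0.015625
= 1.2656
Since 1.2656 > 1, prefix-free code does not exist


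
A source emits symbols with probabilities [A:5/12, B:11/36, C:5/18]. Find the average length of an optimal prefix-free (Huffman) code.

Huffman tree construction:
Combine smallest probabilities repeatedly
Resulting codes:
  A: 0 (length 1)
  B: 11 (length 2)
  C: 10 (length 2)
Average length = Σ p(s) × length(s) = 1.5833 bits


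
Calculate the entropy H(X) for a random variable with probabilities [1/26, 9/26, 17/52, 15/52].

H(X) = -Σ p(x) log₂ p(x)
  -1/26 × log₂(1/26) = 0.1808
  -9/26 × log₂(9/26) = 0.5298
  -17/52 × log₂(17/52) = 0.5273
  -15/52 × log₂(15/52) = 0.5174
H(X) = 1.7553 bits


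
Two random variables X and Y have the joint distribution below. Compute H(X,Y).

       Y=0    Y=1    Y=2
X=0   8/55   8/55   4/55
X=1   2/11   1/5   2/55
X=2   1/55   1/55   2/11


H(X,Y) = -Σ p(x,y) log₂ p(x,y)
  p(0,0)=8/55: -0.1455 × log₂(0.1455) = 0.4046
  p(0,1)=8/55: -0.1455 × log₂(0.1455) = 0.4046
  p(0,2)=4/55: -0.0727 × log₂(0.0727) = 0.2750
  p(1,0)=2/11: -0.1818 × log₂(0.1818) = 0.4472
  p(1,1)=1/5: -0.2000 × log₂(0.2000) = 0.4644
  p(1,2)=2/55: -0.0364 × log₂(0.0364) = 0.1739
  p(2,0)=1/55: -0.0182 × log₂(0.0182) = 0.1051
  p(2,1)=1/55: -0.0182 × log₂(0.0182) = 0.1051
  p(2,2)=2/11: -0.1818 × log₂(0.1818) = 0.4472
H(X,Y) = 2.8270 bits


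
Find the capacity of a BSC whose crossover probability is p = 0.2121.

For BSC with error probability p:
C = 1 - H(p) where H(p) is binary entropy
H(0.2121) = -0.2121 × log₂(0.2121) - 0.7879 × log₂(0.7879)
H(p) = 0.7455
C = 1 - 0.7455 = 0.2545 bits/use


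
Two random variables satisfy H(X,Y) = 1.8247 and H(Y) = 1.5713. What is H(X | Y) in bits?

Chain rule: H(X,Y) = H(X|Y) + H(Y)
H(X|Y) = H(X,Y) - H(Y) = 1.8247 - 1.5713 = 0.2534 bits


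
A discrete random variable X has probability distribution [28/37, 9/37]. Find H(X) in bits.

H(X) = -Σ p(x) log₂ p(x)
  -28/37 × log₂(28/37) = 0.3043
  -9/37 × log₂(9/37) = 0.4961
H(X) = 0.8004 bits


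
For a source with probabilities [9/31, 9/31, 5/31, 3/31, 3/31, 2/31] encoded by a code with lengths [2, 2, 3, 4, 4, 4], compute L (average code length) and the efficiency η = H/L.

Average length L = Σ p_i × l_i = 2.6774 bits
Entropy H = 2.3678 bits
Efficiency η = H/L × 100% = 88.44%


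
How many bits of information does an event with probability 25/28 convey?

Information content I(x) = -log₂(p(x))
I = -log₂(25/28) = -log₂(0.8929)
I = 0.1635 bits


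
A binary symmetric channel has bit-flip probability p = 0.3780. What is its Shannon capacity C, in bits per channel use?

For BSC with error probability p:
C = 1 - H(p) where H(p) is binary entropy
H(0.3780) = -0.3780 × log₂(0.3780) - 0.6220 × log₂(0.6220)
H(p) = 0.9566
C = 1 - 0.9566 = 0.0434 bits/use


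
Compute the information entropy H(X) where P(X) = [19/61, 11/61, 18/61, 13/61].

H(X) = -Σ p(x) log₂ p(x)
  -19/61 × log₂(19/61) = 0.5242
  -11/61 × log₂(11/61) = 0.4456
  -18/61 × log₂(18/61) = 0.5196
  -13/61 × log₂(13/61) = 0.4753
H(X) = 1.9647 bits


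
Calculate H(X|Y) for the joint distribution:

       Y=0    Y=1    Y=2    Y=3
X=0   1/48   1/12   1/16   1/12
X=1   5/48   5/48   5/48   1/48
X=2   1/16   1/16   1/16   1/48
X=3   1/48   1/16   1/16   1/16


H(X|Y) = Σ_y p(y) H(X|Y=y)
  p(Y=0) = 5/24, H(X|Y=0) = 1.6855
  p(Y=1) = 5/16, H(X|Y=1) = 1.9656
  p(Y=2) = 7/24, H(X|Y=2) = 1.9592
  p(Y=3) = 3/16, H(X|Y=3) = 1.7527
H(X|Y) = 0.2083×1.6855 + 0.3125×1.9656 + 0.2917×1.9592 + 0.1875×1.7527 = 1.8655 bits


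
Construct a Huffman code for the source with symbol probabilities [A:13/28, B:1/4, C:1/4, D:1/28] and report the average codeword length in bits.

Huffman tree construction:
Combine smallest probabilities repeatedly
Resulting codes:
  A: 0 (length 1)
  B: 111 (length 3)
  C: 10 (length 2)
  D: 110 (length 3)
Average length = Σ p(s) × length(s) = 1.8214 bits


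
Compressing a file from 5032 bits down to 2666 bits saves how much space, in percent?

Space savings = (1 - Compressed/Original) × 100%
= (1 - 2666/5032) × 100%
= 47.02%


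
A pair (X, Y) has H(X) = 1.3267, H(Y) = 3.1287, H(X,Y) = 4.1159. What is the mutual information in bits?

I(X;Y) = H(X) + H(Y) - H(X,Y)
I(X;Y) = 1.3267 + 3.1287 - 4.1159 = 0.3395 bits


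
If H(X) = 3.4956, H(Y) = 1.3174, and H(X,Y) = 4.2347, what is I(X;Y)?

I(X;Y) = H(X) + H(Y) - H(X,Y)
I(X;Y) = 3.4956 + 1.3174 - 4.2347 = 0.5783 bits


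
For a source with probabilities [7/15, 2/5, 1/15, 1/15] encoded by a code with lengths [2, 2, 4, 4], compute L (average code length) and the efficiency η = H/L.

Average length L = Σ p_i × l_i = 2.2667 bits
Entropy H = 1.5628 bits
Efficiency η = H/L × 100% = 68.95%


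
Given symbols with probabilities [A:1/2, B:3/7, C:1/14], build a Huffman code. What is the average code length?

Huffman tree construction:
Combine smallest probabilities repeatedly
Resulting codes:
  A: 0 (length 1)
  B: 11 (length 2)
  C: 10 (length 2)
Average length = Σ p(s) × length(s) = 1.5000 bits


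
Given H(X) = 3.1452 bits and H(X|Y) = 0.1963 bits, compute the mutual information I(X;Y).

I(X;Y) = H(X) - H(X|Y)
I(X;Y) = 3.1452 - 0.1963 = 2.9489 bits


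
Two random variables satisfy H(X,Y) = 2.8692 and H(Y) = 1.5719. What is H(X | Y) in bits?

Chain rule: H(X,Y) = H(X|Y) + H(Y)
H(X|Y) = H(X,Y) - H(Y) = 2.8692 - 1.5719 = 1.2973 bits


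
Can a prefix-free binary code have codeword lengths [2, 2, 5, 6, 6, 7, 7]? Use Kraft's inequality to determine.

Kraft inequality: Σ 2^(-l_i) ≤ 1 for prefix-free code
Calculating: 2^(-2) + 2^(-2) + 2^(-5) + 2^(-6) + 2^(-6) + 2^(-7) + 2^(-7)
= 0.25 + 0.25 + 0.03125 + 0.015625 + 0.015625 + 0.0078125 + 0.0078125
= 0.5781
Since 0.5781 ≤ 1, prefix-free code exists


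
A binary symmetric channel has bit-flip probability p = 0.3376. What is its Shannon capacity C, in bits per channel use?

For BSC with error probability p:
C = 1 - H(p) where H(p) is binary entropy
H(0.3376) = -0.3376 × log₂(0.3376) - 0.6624 × log₂(0.6624)
H(p) = 0.9225
C = 1 - 0.9225 = 0.0775 bits/use


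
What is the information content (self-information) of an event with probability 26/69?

Information content I(x) = -log₂(p(x))
I = -log₂(26/69) = -log₂(0.3768)
I = 1.4081 bits


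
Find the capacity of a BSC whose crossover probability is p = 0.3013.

For BSC with error probability p:
C = 1 - H(p) where H(p) is binary entropy
H(0.3013) = -0.3013 × log₂(0.3013) - 0.6987 × log₂(0.6987)
H(p) = 0.8829
C = 1 - 0.8829 = 0.1171 bits/use


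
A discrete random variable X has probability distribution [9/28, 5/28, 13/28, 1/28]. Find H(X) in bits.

H(X) = -Σ p(x) log₂ p(x)
  -9/28 × log₂(9/28) = 0.5263
  -5/28 × log₂(5/28) = 0.4438
  -13/28 × log₂(13/28) = 0.5139
  -1/28 × log₂(1/28) = 0.1717
H(X) = 1.6558 bits


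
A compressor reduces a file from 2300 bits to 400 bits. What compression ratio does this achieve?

Compression ratio = Original / Compressed
= 2300 / 400 = 5.75:1


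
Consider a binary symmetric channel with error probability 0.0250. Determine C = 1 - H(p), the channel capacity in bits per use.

For BSC with error probability p:
C = 1 - H(p) where H(p) is binary entropy
H(0.0250) = -0.0250 × log₂(0.0250) - 0.9750 × log₂(0.9750)
H(p) = 0.1687
C = 1 - 0.1687 = 0.8313 bits/use


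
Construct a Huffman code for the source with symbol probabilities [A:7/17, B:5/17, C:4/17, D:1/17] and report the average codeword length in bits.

Huffman tree construction:
Combine smallest probabilities repeatedly
Resulting codes:
  A: 0 (length 1)
  B: 10 (length 2)
  C: 111 (length 3)
  D: 110 (length 3)
Average length = Σ p(s) × length(s) = 1.8824 bits


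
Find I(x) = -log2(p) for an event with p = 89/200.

Information content I(x) = -log₂(p(x))
I = -log₂(89/200) = -log₂(0.4450)
I = 1.1681 bits


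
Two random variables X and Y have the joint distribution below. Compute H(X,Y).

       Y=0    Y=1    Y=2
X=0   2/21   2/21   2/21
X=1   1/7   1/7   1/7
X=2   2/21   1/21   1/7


H(X,Y) = -Σ p(x,y) log₂ p(x,y)
  p(0,0)=2/21: -0.0952 × log₂(0.0952) = 0.3231
  p(0,1)=2/21: -0.0952 × log₂(0.0952) = 0.3231
  p(0,2)=2/21: -0.0952 × log₂(0.0952) = 0.3231
  p(1,0)=1/7: -0.1429 × log₂(0.1429) = 0.4011
  p(1,1)=1/7: -0.1429 × log₂(0.1429) = 0.4011
  p(1,2)=1/7: -0.1429 × log₂(0.1429) = 0.4011
  p(2,0)=2/21: -0.0952 × log₂(0.0952) = 0.3231
  p(2,1)=1/21: -0.0476 × log₂(0.0476) = 0.2092
  p(2,2)=1/7: -0.1429 × log₂(0.1429) = 0.4011
H(X,Y) = 3.1057 bits


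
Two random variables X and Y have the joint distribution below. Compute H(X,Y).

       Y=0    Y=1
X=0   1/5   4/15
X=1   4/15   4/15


H(X,Y) = -Σ p(x,y) log₂ p(x,y)
  p(0,0)=1/5: -0.2000 × log₂(0.2000) = 0.4644
  p(0,1)=4/15: -0.2667 × log₂(0.2667) = 0.5085
  p(1,0)=4/15: -0.2667 × log₂(0.2667) = 0.5085
  p(1,1)=4/15: -0.2667 × log₂(0.2667) = 0.5085
H(X,Y) = 1.9899 bits


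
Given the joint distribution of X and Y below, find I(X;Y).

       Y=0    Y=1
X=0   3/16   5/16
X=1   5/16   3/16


H(X) = 1.0000, H(Y) = 1.0000, H(X,Y) = 1.9544
I(X;Y) = H(X) + H(Y) - H(X,Y) = 0.0456 bits


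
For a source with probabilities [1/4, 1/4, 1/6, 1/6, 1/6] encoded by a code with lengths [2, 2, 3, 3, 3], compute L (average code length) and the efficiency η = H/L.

Average length L = Σ p_i × l_i = 2.5000 bits
Entropy H = 2.2925 bits
Efficiency η = H/L × 100% = 91.70%


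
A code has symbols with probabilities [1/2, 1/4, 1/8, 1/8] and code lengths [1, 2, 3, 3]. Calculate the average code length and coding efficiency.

Average length L = Σ p_i × l_i = 1.7500 bits
Entropy H = 1.7500 bits
Efficiency η = H/L × 100% = 100.00%


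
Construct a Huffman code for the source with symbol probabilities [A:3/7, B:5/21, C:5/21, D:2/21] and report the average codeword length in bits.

Huffman tree construction:
Combine smallest probabilities repeatedly
Resulting codes:
  A: 0 (length 1)
  B: 111 (length 3)
  C: 10 (length 2)
  D: 110 (length 3)
Average length = Σ p(s) × length(s) = 1.9048 bits


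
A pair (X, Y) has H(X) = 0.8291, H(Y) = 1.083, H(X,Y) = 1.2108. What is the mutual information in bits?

I(X;Y) = H(X) + H(Y) - H(X,Y)
I(X;Y) = 0.8291 + 1.083 - 1.2108 = 0.7013 bits


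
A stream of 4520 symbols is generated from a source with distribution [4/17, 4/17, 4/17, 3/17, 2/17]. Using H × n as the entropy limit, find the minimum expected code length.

Entropy H = 2.2784 bits/symbol
Minimum bits = H × n = 2.2784 × 4520
= 10298.15 bits


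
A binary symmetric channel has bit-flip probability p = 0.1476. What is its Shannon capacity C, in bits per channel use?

For BSC with error probability p:
C = 1 - H(p) where H(p) is binary entropy
H(0.1476) = -0.1476 × log₂(0.1476) - 0.8524 × log₂(0.8524)
H(p) = 0.6038
C = 1 - 0.6038 = 0.3962 bits/use


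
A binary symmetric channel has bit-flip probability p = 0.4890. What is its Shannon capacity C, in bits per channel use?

For BSC with error probability p:
C = 1 - H(p) where H(p) is binary entropy
H(0.4890) = -0.4890 × log₂(0.4890) - 0.5110 × log₂(0.5110)
H(p) = 0.9997
C = 1 - 0.9997 = 0.0003 bits/use


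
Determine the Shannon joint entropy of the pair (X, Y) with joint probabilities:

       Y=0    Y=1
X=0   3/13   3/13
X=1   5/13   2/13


H(X,Y) = -Σ p(x,y) log₂ p(x,y)
  p(0,0)=3/13: -0.2308 × log₂(0.2308) = 0.4882
  p(0,1)=3/13: -0.2308 × log₂(0.2308) = 0.4882
  p(1,0)=5/13: -0.3846 × log₂(0.3846) = 0.5302
  p(1,1)=2/13: -0.1538 × log₂(0.1538) = 0.4155
H(X,Y) = 1.9220 bits


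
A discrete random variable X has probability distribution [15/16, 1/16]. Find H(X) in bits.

H(X) = -Σ p(x) log₂ p(x)
  -15/16 × log₂(15/16) = 0.0873
  -1/16 × log₂(1/16) = 0.2500
H(X) = 0.3373 bits


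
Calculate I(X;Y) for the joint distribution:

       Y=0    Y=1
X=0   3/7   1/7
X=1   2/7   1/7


H(X) = 0.9852, H(Y) = 0.8631, H(X,Y) = 1.8424
I(X;Y) = H(X) + H(Y) - H(X,Y) = 0.0060 bits


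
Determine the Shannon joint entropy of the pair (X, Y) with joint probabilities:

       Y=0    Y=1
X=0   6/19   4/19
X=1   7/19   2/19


H(X,Y) = -Σ p(x,y) log₂ p(x,y)
  p(0,0)=6/19: -0.3158 × log₂(0.3158) = 0.5251
  p(0,1)=4/19: -0.2105 × log₂(0.2105) = 0.4732
  p(1,0)=7/19: -0.3684 × log₂(0.3684) = 0.5307
  p(1,1)=2/19: -0.1053 × log₂(0.1053) = 0.3419
H(X,Y) = 1.8710 bits


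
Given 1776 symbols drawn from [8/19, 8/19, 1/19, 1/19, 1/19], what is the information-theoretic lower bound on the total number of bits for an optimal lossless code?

Entropy H = 1.7216 bits/symbol
Minimum bits = H × n = 1.7216 × 1776
= 3057.58 bits


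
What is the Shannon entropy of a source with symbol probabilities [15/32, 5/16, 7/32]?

H(X) = -Σ p(x) log₂ p(x)
  -15/32 × log₂(15/32) = 0.5124
  -5/16 × log₂(5/16) = 0.5244
  -7/32 × log₂(7/32) = 0.4796
H(X) = 1.5164 bits


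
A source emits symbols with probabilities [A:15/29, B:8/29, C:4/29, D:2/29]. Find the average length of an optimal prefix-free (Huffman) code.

Huffman tree construction:
Combine smallest probabilities repeatedly
Resulting codes:
  A: 1 (length 1)
  B: 01 (length 2)
  C: 001 (length 3)
  D: 000 (length 3)
Average length = Σ p(s) × length(s) = 1.6897 bits


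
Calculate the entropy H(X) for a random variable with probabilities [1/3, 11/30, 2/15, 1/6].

H(X) = -Σ p(x) log₂ p(x)
  -1/3 × log₂(1/3) = 0.5283
  -11/30 × log₂(11/30) = 0.5307
  -2/15 × log₂(2/15) = 0.3876
  -1/6 × log₂(1/6) = 0.4308
H(X) = 1.8775 bits


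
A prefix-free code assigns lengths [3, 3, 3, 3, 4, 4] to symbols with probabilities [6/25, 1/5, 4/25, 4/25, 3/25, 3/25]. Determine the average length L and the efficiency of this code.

Average length L = Σ p_i × l_i = 3.2400 bits
Entropy H = 2.5387 bits
Efficiency η = H/L × 100% = 78.35%


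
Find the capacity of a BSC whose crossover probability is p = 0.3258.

For BSC with error probability p:
C = 1 - H(p) where H(p) is binary entropy
H(0.3258) = -0.3258 × log₂(0.3258) - 0.6742 × log₂(0.6742)
H(p) = 0.9106
C = 1 - 0.9106 = 0.0894 bits/use


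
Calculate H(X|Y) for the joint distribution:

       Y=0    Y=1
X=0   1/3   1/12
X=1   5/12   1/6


H(X|Y) = Σ_y p(y) H(X|Y=y)
  p(Y=0) = 3/4, H(X|Y=0) = 0.9911
  p(Y=1) = 1/4, H(X|Y=1) = 0.9183
H(X|Y) = 0.7500×0.9911 + 0.2500×0.9183 = 0.9729 bits
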